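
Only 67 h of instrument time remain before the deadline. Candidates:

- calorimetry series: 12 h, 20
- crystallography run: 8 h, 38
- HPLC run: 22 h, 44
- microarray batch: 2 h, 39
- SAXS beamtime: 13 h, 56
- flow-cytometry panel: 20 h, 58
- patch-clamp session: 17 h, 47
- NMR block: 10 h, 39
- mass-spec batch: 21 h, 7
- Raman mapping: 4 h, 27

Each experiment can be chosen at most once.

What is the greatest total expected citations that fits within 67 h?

266

Greedy by ratio would take crystallography run + microarray batch + SAXS beamtime + flow-cytometry panel + NMR block + Raman mapping: 57 h used, total 257.
Replace flow-cytometry panel with calorimetry series + patch-clamp session: the trade gains 9 net, giving 266 at 66 h.
Microarray batch + SAXS beamtime + flow-cytometry panel + patch-clamp session + NMR block + Raman mapping matches that 266 at 66 h; no feasible combination exceeds it.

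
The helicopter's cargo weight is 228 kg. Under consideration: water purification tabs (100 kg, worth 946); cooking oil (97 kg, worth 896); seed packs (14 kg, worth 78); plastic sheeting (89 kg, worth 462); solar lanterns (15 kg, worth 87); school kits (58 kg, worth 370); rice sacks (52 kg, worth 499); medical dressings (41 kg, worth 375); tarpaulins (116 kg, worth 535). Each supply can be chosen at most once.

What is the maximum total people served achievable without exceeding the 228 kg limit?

2007

Ranking by ratio (people served/kg): rice sacks 9.60, water purification tabs 9.46, cooking oil 9.24.
The ratio heuristic lands on water purification tabs + seed packs + solar lanterns + rice sacks + medical dressings (1985) but leaves 6 kg idle.
The 93 kg tied up in rice sacks and medical dressings is better spent on cooking oil — total rises to 2007 (226 kg).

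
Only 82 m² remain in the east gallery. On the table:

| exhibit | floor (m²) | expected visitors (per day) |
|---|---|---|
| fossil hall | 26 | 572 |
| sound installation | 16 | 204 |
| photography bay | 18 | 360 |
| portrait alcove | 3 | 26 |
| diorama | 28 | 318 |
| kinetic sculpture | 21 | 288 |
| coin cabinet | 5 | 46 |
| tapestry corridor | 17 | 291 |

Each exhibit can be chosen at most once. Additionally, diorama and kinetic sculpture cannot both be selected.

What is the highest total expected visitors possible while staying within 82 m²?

1511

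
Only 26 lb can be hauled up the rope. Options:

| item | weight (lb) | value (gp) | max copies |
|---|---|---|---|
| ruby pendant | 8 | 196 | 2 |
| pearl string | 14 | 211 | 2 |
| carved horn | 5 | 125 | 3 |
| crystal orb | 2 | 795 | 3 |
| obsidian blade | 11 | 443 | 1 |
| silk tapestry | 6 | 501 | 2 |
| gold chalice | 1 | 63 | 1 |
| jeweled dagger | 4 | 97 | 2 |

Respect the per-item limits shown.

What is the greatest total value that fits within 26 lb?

3583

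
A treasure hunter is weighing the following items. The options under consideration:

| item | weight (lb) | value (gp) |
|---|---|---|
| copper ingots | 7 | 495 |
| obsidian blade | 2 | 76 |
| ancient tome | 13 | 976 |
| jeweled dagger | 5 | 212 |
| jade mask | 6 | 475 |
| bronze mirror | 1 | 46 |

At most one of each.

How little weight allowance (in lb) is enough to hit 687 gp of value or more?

11

Minimise lb subject to total value ≥ 687.
jeweled dagger + jade mask reaches 687 using 11 lb.
Any bundle with less than 11 lb falls short of 687.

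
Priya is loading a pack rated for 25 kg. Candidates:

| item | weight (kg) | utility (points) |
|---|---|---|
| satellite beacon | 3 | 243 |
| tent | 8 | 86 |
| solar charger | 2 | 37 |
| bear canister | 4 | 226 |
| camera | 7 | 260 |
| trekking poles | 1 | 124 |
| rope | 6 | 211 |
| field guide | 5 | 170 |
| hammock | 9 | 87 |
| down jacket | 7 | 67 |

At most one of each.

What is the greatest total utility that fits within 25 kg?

1110

Greedy by ratio would take satellite beacon + solar charger + bear canister + camera + trekking poles + rope: 23 kg used, total 1101.
Replace solar charger and trekking poles with field guide: the trade gains 9 net, giving 1110 at 25 kg.
That's the maximum — no swap from here does better than 1110.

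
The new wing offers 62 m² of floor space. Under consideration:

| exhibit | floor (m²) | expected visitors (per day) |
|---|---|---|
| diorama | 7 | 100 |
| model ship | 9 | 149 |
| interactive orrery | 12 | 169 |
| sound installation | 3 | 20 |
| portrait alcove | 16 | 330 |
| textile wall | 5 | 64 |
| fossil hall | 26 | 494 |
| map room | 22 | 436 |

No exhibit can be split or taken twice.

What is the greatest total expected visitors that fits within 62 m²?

1143

A density-first pass picks diorama + model ship + sound installation + portrait alcove + textile wall + map room — 1099 at 62 m².
Dropping diorama and sound installation and portrait alcove frees 26 m²; slotting in fossil hall (26 m²) lifts the total to 1143 at 62 m².
Nothing else within 62 m² beats 1143.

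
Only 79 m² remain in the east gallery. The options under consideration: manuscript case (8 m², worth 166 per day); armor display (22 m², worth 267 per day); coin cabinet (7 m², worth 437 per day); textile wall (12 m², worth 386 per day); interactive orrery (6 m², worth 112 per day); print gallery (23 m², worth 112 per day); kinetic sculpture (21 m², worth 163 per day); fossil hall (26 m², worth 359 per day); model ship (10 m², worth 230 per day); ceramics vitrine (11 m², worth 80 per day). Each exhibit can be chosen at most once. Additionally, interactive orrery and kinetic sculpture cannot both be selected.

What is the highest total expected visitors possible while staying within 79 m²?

Density check — coin cabinet 62.43, textile wall 32.17, model ship 23.00 are the best per m².
Manuscript case + coin cabinet + textile wall + interactive orrery + fossil hall + model ship uses 69 of the 79 m² and totals 1690.
The closest alternative, armor display + coin cabinet + textile wall + fossil hall + model ship, reaches only 1679.

1690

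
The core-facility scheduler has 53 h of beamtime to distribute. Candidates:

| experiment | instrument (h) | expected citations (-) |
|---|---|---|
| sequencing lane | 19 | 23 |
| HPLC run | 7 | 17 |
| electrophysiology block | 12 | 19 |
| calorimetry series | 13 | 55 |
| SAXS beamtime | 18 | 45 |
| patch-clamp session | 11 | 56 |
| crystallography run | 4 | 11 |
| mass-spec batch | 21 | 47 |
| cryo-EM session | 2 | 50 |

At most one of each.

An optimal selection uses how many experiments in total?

The maximum expected citations within 53 h is 223.
One optimal bundle: HPLC run + calorimetry series + SAXS beamtime + patch-clamp session + cryo-EM session (51 h).
Any selection reaching 223 contains exactly 5 experiments.

5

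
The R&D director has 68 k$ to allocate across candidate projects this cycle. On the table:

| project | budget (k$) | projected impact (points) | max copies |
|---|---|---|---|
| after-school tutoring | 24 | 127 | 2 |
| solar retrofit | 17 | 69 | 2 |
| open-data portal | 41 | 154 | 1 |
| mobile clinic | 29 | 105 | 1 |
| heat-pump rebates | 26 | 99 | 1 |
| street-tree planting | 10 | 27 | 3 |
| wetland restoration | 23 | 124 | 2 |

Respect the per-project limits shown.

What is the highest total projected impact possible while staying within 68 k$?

323

Ranking by ratio (projected impact/k$): wetland restoration 5.39, after-school tutoring 5.29, solar retrofit 4.06.
Filling by ratio: solar retrofit + 2×wetland restoration for 317, with 5 k$ left unused.
Dropping 2×wetland restoration frees 46 k$; slotting in 2×after-school tutoring (48 k$) lifts the total to 323 at 65 k$.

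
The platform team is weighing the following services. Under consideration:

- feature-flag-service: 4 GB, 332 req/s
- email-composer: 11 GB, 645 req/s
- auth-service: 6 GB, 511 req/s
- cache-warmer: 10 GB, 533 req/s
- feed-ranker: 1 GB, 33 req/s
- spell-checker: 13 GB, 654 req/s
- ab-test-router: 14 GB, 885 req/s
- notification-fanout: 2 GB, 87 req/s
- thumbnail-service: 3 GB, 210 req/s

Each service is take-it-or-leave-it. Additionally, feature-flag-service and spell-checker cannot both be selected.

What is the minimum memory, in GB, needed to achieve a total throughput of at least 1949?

28

Look for the lowest-memory combination reaching 1949.
feature-flag-service + auth-service + feed-ranker + ab-test-router + thumbnail-service reaches 1971 using 28 GB.
Any bundle with less than 28 GB falls short of 1949.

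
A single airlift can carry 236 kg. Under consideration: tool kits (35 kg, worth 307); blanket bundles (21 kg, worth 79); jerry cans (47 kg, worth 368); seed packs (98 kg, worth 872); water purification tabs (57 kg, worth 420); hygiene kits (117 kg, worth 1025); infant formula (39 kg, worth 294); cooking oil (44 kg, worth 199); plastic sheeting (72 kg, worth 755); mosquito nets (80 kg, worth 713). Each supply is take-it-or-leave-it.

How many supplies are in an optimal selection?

3

Best achievable people served is 2148.
One optimal bundle: jerry cans + hygiene kits + plastic sheeting (236 kg).
All optima have 3 supplies.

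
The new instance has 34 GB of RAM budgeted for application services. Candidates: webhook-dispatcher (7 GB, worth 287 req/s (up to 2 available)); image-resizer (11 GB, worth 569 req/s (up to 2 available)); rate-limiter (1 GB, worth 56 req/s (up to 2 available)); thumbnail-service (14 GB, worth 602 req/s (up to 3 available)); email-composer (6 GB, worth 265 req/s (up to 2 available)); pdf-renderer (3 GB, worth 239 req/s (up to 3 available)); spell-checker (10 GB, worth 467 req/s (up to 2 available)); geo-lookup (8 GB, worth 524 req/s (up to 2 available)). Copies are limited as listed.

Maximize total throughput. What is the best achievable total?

2164

Taking the top-ratio services first gives 2×rate-limiter + email-composer + 3×pdf-renderer + 2×geo-lookup for 2142 (33 GB).
Replace email-composer with webhook-dispatcher: the trade gains 22 net, giving 2164 at 34 GB.
That's the maximum — no swap from here does better than 2164.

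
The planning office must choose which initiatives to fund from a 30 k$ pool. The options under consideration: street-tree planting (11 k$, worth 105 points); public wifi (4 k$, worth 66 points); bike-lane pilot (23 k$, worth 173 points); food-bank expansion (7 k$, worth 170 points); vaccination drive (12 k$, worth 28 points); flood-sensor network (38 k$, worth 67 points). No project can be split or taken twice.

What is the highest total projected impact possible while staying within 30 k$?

343

Ranking by ratio (projected impact/k$): food-bank expansion 24.29, public wifi 16.50, street-tree planting 9.55, bike-lane pilot 7.52.
Greedy by ratio would take street-tree planting + public wifi + food-bank expansion: 22 k$ used, total 341.
Replace street-tree planting and public wifi with bike-lane pilot: the trade gains 2 net, giving 343 at 30 k$.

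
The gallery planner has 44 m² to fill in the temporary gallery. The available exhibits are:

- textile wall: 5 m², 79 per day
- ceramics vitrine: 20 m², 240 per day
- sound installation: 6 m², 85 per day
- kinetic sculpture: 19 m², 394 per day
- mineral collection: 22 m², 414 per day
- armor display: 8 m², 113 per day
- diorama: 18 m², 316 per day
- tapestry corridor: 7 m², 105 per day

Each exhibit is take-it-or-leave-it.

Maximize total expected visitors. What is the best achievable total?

815

Greedy by ratio would take kinetic sculpture + mineral collection: 41 m² used, total 808.
The 22 m² tied up in mineral collection is better spent on diorama + tapestry corridor — total rises to 815 (44 m²).
Nothing else within 44 m² beats 815.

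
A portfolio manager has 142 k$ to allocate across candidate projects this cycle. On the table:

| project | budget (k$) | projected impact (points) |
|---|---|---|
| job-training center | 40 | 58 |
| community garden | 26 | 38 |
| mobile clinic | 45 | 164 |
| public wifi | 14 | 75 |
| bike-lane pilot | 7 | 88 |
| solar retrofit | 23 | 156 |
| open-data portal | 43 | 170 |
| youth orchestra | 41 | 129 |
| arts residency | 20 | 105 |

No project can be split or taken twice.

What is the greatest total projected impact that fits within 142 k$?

683

Greedy by ratio would take community garden + public wifi + bike-lane pilot + solar retrofit + open-data portal + arts residency: 133 k$ used, total 632.
Replace community garden and public wifi with mobile clinic: the trade gains 51 net, giving 683 at 138 k$.
Next best is mobile clinic + public wifi + bike-lane pilot + solar retrofit + open-data portal at 653 (132 k$) — short by 30.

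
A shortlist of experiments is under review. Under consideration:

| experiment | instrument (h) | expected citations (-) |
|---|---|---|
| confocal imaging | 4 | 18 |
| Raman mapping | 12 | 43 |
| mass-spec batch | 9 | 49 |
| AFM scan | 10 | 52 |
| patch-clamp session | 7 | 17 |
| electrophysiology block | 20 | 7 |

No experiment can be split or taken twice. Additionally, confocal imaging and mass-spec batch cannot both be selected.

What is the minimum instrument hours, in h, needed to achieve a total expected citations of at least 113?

Minimise h subject to total expected citations ≥ 113.
Taking confocal imaging + Raman mapping + AFM scan gives 113 (≥ 113) for 26 h.
No combination under 26 h hits 113.

26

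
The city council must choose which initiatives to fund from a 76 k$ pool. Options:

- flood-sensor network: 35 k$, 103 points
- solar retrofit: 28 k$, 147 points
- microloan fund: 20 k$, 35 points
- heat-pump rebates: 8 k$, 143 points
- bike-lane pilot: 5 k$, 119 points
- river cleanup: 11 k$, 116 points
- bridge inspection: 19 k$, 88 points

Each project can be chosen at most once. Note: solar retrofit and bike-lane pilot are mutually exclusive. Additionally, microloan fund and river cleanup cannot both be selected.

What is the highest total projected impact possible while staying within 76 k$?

494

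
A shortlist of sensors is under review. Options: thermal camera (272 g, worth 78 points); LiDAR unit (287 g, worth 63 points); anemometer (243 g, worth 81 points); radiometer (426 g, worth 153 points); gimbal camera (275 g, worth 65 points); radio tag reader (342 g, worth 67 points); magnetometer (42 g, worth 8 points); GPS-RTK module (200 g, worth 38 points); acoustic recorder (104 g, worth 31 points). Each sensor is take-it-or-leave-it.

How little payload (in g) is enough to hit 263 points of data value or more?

Need the lightest bundle worth ≥ 263.
Taking anemometer + radiometer + acoustic recorder gives 265 (≥ 263) for 773 g.
Below 773 g the best achievable stays under 263.

773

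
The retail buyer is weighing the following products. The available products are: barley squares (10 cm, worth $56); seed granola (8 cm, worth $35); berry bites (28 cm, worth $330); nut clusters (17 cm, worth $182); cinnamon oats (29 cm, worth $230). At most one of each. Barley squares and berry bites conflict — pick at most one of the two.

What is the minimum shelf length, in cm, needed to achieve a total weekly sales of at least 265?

28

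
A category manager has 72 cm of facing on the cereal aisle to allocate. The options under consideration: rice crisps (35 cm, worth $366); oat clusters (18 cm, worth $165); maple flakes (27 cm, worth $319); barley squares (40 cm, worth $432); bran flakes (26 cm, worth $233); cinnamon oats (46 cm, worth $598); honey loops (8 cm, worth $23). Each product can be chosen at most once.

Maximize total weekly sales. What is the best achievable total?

831

By weekly sales per cm: cinnamon oats 13.00, maple flakes 11.81, barley squares 10.80, rice crisps 10.46 lead.
Taking the top-ratio products first gives oat clusters + cinnamon oats + honey loops for 786 (72 cm).
Dropping oat clusters and honey loops frees 26 cm; slotting in bran flakes (26 cm) lifts the total to 831 at 72 cm.
Runner-up oat clusters + cinnamon oats + honey loops tops out at 786.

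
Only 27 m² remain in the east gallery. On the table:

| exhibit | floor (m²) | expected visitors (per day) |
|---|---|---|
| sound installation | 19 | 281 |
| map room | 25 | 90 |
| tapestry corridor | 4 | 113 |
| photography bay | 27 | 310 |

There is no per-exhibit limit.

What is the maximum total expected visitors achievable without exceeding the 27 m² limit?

678

The ratio ordering already packs tightly: 6×tapestry corridor, 24 m², 678.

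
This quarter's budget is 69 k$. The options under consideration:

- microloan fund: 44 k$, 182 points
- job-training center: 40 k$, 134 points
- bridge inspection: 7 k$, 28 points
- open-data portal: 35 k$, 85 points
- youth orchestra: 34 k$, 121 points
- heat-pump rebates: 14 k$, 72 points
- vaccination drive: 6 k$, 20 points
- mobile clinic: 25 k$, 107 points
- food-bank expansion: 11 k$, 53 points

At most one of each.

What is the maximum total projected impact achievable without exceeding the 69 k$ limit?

Taking the top-ratio projects first gives bridge inspection + heat-pump rebates + vaccination drive + mobile clinic + food-bank expansion for 280 (63 k$).
The 38 k$ tied up in bridge inspection and vaccination drive and mobile clinic is better spent on microloan fund — total rises to 307 (69 k$).
Runner-up microloan fund + mobile clinic tops out at 289.

307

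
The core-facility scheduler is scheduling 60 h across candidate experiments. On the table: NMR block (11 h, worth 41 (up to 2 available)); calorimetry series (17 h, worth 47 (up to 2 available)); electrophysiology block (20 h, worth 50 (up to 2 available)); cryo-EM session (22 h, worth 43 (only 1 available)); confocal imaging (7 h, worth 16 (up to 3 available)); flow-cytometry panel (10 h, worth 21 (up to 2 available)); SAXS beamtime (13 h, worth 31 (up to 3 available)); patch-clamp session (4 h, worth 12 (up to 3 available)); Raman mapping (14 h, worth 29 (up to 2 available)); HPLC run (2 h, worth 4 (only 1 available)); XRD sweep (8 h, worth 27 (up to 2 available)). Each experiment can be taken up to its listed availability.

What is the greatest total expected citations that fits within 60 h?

195

Taking the top-ratio experiments first gives 2×NMR block + confocal imaging + 3×patch-clamp session + HPLC run + 2×XRD sweep for 192 (59 h).
Dropping confocal imaging and 2×patch-clamp session and HPLC run frees 17 h; slotting in calorimetry series (17 h) lifts the total to 195 at 59 h.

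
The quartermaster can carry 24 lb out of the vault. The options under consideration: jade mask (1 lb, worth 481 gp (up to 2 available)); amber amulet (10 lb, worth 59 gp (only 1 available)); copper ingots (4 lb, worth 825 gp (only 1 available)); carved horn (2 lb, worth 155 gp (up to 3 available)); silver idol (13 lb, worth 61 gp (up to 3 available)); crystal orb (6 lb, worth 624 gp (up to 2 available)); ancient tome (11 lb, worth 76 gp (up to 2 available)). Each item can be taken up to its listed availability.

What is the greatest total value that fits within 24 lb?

3500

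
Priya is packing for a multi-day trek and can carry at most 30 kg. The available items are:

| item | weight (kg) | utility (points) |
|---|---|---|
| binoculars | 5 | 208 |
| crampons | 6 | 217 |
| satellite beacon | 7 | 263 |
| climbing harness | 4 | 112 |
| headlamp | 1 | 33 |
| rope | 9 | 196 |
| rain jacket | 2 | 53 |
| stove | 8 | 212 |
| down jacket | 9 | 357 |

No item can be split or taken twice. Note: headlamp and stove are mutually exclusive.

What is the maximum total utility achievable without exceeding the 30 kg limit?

Binoculars + crampons + satellite beacon + headlamp + rain jacket + down jacket uses 30 of the 30 kg and totals 1131.
Next best is binoculars + crampons + satellite beacon + rain jacket + down jacket at 1098 (29 kg) — short by 33.

1131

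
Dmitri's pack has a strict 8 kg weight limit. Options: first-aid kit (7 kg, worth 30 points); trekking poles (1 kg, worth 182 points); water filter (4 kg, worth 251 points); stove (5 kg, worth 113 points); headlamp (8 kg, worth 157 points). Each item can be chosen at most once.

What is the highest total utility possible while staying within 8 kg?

The ratio ordering already packs tightly: trekking poles + water filter, 5 kg, 433.
That's the maximum — no swap from here does better than 433.

433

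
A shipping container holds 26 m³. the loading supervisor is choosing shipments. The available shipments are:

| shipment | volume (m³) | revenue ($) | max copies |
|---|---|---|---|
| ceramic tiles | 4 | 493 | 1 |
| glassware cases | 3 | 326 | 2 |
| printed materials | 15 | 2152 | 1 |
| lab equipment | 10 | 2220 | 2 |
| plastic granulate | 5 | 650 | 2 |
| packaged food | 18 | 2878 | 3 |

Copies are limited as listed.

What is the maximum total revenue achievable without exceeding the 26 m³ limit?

5092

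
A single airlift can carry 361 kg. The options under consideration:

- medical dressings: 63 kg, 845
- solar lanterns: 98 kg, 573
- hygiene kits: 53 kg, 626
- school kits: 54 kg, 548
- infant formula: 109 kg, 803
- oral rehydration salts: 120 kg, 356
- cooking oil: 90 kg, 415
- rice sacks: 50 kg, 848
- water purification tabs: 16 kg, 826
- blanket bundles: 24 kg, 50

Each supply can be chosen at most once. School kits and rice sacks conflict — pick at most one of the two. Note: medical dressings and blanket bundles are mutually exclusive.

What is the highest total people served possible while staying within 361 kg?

Taking medical dressings + hygiene kits + infant formula + rice sacks + water purification tabs: 291 kg used, 3948 in people served.

3948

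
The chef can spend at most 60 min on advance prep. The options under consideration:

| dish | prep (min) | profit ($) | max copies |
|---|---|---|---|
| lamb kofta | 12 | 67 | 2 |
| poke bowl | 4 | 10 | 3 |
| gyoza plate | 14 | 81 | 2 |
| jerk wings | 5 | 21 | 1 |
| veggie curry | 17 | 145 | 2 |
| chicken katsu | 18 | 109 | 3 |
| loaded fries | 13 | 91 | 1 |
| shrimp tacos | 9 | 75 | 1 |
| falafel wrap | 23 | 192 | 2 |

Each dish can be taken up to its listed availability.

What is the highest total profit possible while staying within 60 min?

482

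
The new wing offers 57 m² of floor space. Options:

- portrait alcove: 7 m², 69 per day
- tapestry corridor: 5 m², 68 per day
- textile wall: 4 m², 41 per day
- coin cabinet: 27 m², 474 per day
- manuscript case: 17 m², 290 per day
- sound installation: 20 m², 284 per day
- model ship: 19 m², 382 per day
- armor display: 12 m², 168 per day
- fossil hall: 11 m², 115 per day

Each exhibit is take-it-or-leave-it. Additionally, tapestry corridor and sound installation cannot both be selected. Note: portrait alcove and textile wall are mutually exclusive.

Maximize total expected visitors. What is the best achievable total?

971

Density check — model ship 20.11, coin cabinet 17.56, manuscript case 17.06 are the best per m².
Greedy by ratio would take tapestry corridor + textile wall + coin cabinet + model ship: 55 m² used, total 965.
Dropping tapestry corridor and textile wall frees 9 m²; slotting in fossil hall (11 m²) lifts the total to 971 at 57 m².
Every other selection either busts 57 m² or breaks a pairing rule or fails to beat 971.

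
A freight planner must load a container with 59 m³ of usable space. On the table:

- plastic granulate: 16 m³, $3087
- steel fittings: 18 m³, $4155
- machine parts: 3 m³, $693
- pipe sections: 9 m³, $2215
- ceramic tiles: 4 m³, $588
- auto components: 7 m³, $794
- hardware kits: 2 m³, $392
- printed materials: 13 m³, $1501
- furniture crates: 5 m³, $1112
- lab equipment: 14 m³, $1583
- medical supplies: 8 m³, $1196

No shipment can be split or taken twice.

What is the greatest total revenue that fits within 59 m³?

12458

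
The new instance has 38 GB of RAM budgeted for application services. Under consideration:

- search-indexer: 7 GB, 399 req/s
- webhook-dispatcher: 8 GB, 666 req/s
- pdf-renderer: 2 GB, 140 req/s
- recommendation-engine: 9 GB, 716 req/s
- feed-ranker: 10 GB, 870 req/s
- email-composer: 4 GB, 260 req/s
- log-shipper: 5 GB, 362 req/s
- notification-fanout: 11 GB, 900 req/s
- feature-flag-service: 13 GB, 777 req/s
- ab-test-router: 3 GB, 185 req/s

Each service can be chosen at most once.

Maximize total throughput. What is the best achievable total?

The ratio ordering already packs tightly: webhook-dispatcher + recommendation-engine + feed-ranker + notification-fanout, 38 GB, 3152.
Next best is webhook-dispatcher + feed-ranker + email-composer + log-shipper + notification-fanout at 3058 (38 GB) — short by 94.

3152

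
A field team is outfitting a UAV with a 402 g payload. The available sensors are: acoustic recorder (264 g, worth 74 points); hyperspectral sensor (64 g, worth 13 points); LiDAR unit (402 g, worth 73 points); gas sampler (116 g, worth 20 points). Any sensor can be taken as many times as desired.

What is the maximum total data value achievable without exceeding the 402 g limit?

100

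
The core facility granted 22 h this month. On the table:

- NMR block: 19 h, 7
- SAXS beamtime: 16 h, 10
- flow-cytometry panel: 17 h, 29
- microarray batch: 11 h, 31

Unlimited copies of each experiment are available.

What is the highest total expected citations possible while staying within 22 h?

Best packing: 2×microarray batch — 22 h, 62 total.

62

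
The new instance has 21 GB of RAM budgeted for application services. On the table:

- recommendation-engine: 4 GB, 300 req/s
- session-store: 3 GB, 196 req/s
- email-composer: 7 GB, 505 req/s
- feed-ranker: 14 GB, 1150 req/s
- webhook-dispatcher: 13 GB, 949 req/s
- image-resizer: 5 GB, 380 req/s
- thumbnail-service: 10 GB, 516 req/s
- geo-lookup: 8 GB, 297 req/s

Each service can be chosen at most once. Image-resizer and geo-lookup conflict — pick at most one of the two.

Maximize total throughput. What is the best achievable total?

1655

A density-first pass picks feed-ranker + image-resizer — 1530 at 19 GB.
Replace image-resizer with email-composer: the trade gains 125 net, giving 1655 at 21 GB.
Every other selection either busts 21 GB or breaks a pairing rule or fails to beat 1655.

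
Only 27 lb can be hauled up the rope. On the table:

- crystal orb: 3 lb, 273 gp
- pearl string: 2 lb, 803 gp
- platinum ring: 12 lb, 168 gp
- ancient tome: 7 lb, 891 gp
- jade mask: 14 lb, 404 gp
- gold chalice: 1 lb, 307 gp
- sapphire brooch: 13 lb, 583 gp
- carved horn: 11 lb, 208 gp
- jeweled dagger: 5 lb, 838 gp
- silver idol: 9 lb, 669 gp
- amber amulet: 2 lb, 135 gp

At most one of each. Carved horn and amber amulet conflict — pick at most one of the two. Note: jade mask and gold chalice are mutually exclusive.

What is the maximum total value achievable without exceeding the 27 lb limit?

3781

Ranking by ratio (value/lb): pearl string 401.50, gold chalice 307.00, jeweled dagger 167.60.
The ratio ordering already packs tightly: crystal orb + pearl string + ancient tome + gold chalice + jeweled dagger + silver idol, 27 lb, 3781.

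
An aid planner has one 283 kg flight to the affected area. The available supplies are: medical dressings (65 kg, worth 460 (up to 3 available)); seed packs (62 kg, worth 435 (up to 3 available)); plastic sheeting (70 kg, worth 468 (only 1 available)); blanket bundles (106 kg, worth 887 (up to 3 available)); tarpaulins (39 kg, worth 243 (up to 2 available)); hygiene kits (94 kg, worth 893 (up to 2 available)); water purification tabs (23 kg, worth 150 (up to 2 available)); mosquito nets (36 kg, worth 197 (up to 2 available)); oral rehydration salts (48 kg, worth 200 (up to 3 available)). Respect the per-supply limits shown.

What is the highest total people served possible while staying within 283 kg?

The ratio heuristic lands on medical dressings + 2×hygiene kits + water purification tabs (2396) but leaves 7 kg idle.
The 65 kg tied up in medical dressings is better spent on plastic sheeting — total rises to 2404 (281 kg).
No other feasible combination exceeds 2404.

2404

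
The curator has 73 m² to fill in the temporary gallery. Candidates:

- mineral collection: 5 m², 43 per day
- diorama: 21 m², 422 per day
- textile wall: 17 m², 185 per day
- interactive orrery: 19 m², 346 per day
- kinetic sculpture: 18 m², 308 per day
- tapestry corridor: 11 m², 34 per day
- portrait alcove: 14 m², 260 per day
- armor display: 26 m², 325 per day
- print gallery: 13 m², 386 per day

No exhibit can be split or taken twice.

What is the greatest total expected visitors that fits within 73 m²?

Density check — print gallery 29.69, diorama 20.10, portrait alcove 18.57 are the best per m².
The ratio heuristic lands on mineral collection + diorama + interactive orrery + portrait alcove + print gallery (1457) but leaves 1 m² idle.
Replace mineral collection and portrait alcove with kinetic sculpture: the trade gains 5 net, giving 1462 at 71 m².
Runner-up mineral collection + diorama + interactive orrery + portrait alcove + print gallery tops out at 1457.

1462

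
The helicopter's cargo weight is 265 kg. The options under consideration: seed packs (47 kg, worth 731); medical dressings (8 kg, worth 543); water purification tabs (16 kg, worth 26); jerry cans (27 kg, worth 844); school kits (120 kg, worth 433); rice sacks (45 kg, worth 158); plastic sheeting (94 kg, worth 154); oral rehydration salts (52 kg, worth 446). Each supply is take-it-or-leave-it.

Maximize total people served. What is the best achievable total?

2997

Seed packs + medical dressings + jerry cans + school kits + oral rehydration salts uses 254 of the 265 kg and totals 2997.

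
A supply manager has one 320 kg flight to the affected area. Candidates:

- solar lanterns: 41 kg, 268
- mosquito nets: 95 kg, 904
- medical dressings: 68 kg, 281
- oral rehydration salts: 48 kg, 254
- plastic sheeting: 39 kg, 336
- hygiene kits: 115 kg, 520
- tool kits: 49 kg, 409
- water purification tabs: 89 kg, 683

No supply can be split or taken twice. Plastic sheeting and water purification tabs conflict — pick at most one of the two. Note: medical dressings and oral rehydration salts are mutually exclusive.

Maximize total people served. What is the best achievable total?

2277

Density check — mosquito nets 9.52, plastic sheeting 8.62, tool kits 8.35, water purification tabs 7.67 are the best per kg.
Taking mosquito nets + medical dressings + tool kits + water purification tabs: 301 kg used, 2277 in people served.
The closest alternative, solar lanterns + mosquito nets + tool kits + water purification tabs, reaches only 2264.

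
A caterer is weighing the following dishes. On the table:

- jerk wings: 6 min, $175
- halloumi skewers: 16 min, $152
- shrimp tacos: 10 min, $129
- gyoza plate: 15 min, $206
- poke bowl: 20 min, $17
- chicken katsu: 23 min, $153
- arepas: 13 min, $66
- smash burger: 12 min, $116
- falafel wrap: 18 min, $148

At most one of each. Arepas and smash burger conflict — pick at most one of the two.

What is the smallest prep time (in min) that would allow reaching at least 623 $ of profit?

Minimise min subject to total profit ≥ 623.
jerk wings + shrimp tacos + gyoza plate + smash burger reaches 626 using 43 min.
Any bundle with less than 43 min falls short of 623.

43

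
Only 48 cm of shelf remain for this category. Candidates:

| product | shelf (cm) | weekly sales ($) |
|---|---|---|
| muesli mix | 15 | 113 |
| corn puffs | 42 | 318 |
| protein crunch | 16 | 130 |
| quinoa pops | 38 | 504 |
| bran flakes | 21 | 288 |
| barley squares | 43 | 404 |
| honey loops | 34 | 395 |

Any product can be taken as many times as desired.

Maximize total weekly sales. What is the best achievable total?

576

2×bran flakes uses 42 of the 48 cm and totals 576.
Nothing else within 48 cm beats 576.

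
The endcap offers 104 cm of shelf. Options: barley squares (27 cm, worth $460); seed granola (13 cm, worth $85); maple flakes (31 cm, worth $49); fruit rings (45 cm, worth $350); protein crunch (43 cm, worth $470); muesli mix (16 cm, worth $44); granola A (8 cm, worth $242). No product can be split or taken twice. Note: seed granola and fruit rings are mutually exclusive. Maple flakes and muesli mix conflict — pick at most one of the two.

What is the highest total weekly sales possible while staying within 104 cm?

Density check — granola A 30.25, barley squares 17.04, protein crunch 10.93, fruit rings 7.78 are the best per cm.
Taking barley squares + seed granola + protein crunch + granola A: 91 cm used, 1257 in weekly sales.
The spare 13 cm is too small for any remaining product, and no feasible exchange beats 1257.

1257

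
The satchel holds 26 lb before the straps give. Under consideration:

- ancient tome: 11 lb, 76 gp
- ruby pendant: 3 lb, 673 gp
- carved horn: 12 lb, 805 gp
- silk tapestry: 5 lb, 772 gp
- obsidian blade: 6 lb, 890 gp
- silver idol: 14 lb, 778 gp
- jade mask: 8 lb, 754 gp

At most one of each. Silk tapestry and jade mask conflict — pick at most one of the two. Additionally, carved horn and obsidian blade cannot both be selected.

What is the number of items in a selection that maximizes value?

3

Optimal total is 2440.
For example silk tapestry + obsidian blade + silver idol achieves it, using 25 lb.
Any selection reaching 2440 contains exactly 3 items.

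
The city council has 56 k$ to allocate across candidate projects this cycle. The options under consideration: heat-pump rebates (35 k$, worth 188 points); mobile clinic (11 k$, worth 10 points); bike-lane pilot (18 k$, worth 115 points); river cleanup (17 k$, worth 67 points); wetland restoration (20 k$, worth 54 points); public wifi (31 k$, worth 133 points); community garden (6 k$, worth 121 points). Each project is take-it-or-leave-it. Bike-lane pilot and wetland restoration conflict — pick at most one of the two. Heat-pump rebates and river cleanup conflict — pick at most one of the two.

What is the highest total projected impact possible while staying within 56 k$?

369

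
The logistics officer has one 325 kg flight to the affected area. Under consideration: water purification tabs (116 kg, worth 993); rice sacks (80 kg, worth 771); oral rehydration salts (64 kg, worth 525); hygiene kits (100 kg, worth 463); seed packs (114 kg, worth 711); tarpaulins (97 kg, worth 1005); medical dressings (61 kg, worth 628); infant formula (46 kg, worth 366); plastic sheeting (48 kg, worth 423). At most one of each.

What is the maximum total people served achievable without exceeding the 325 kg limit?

Density check — tarpaulins 10.36, medical dressings 10.30, rice sacks 9.64 are the best per kg.
The ratio heuristic lands on rice sacks + tarpaulins + medical dressings + plastic sheeting (2827) but leaves 39 kg idle.
Dropping rice sacks frees 80 kg; slotting in water purification tabs (116 kg) lifts the total to 3049 at 322 kg.

3049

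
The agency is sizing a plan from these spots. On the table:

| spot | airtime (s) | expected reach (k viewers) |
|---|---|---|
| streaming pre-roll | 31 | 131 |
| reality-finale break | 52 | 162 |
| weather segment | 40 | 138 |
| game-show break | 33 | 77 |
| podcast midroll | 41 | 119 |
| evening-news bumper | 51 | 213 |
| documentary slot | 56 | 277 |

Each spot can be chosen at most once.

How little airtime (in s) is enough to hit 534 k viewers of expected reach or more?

Look for the lowest-airtime combination reaching 534.
streaming pre-roll + weather segment + documentary slot: 546 expected reach at 127 s.
Any bundle with less than 127 s falls short of 534.

127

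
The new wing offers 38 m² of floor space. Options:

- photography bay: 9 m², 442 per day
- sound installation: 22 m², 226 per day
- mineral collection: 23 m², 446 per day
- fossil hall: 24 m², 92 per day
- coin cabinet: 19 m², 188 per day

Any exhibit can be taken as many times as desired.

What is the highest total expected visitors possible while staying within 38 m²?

1768

4×photography bay uses 36 of the 38 m² and totals 1768.
That's the maximum — no swap from here does better than 1768.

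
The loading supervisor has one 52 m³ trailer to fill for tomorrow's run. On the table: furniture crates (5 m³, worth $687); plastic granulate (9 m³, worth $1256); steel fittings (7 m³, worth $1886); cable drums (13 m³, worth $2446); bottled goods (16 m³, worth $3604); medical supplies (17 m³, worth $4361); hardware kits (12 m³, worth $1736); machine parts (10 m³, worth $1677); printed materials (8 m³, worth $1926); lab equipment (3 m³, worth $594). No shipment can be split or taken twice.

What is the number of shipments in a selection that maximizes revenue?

Optimal total is 12371.
steel fittings + bottled goods + medical supplies + printed materials + lab equipment hits 12371 at 51 m³.
All optima have 5 shipments.

5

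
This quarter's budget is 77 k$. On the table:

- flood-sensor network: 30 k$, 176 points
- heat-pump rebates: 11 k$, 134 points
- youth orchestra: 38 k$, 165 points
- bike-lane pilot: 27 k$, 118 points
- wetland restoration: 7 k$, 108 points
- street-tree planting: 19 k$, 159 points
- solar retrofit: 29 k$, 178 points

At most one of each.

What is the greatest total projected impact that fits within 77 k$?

Density check — wetland restoration 15.43, heat-pump rebates 12.18, street-tree planting 8.37 are the best per k$.
The ratio heuristic lands on heat-pump rebates + wetland restoration + street-tree planting + solar retrofit (579) but leaves 11 k$ idle.
The 19 k$ tied up in street-tree planting is better spent on flood-sensor network — total rises to 596 (77 k$).
That's the maximum — no swap from here does better than 596.

596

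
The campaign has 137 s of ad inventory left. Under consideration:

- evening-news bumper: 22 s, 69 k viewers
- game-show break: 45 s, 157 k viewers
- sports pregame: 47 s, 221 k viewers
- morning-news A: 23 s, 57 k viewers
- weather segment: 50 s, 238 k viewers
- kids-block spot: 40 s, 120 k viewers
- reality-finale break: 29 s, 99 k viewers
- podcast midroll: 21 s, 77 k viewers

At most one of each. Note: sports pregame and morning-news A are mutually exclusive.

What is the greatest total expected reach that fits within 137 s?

579

Density check — weather segment 4.76, sports pregame 4.70, podcast midroll 3.67 are the best per s.
The ratio heuristic lands on sports pregame + weather segment + podcast midroll (536) but leaves 19 s idle.
The 21 s tied up in podcast midroll is better spent on kids-block spot — total rises to 579 (137 s).
Next best is sports pregame + weather segment + reality-finale break at 558 (126 s) — short by 21.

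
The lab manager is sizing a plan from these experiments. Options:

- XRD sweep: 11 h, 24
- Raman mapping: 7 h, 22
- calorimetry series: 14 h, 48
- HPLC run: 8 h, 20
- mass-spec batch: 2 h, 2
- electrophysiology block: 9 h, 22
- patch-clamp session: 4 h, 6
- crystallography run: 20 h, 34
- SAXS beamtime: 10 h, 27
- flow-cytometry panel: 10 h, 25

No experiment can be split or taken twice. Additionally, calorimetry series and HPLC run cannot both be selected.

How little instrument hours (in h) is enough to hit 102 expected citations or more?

35

Look for the lowest-instrument combination reaching 102.
Raman mapping + calorimetry series + patch-clamp session + SAXS beamtime: 103 expected citations at 35 h.
Any bundle with less than 35 h falls short of 102.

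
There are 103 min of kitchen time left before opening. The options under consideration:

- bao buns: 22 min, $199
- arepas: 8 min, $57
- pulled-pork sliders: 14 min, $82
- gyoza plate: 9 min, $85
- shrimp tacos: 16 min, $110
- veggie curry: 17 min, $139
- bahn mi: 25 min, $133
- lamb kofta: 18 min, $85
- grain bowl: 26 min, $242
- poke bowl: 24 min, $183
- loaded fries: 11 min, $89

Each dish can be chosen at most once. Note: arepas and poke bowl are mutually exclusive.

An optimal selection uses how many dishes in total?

6

Optimal total is 864.
bao buns + gyoza plate + shrimp tacos + veggie curry + grain bowl + loaded fries hits 864 at 101 min.
All optima have 6 dishes.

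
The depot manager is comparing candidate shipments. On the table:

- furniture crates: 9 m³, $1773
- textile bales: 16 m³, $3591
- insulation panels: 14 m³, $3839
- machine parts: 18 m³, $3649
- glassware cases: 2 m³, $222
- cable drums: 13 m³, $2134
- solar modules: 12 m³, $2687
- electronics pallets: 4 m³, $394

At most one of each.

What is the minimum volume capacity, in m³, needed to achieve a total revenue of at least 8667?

39

Need the lightest bundle worth ≥ 8667.
furniture crates + textile bales + insulation panels reaches 9203 using 39 m³.
Below 39 m³ the best achievable stays under 8667.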